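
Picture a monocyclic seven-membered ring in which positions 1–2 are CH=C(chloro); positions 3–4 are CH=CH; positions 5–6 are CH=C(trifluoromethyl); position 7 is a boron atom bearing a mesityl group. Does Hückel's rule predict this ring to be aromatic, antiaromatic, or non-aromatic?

Aromatic

Every ring atom contributes a p orbital perpendicular to the ring (the double-bond atoms are sp², each contributing one p electron; the boron has an empty p orbital), so the π system is cyclic and fully conjugated.
Adding the contributions, 3 × 2 = 6 from the double-bond units + 0 from the B(mesityl) atom = 6.
6 = 4(1) + 2, which satisfies Hückel's 4n+2 rule.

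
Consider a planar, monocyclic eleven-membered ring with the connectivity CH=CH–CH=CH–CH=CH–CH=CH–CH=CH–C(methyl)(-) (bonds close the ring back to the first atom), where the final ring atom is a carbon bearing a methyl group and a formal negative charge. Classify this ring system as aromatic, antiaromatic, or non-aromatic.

Antiaromatic

Every ring atom contributes a p orbital perpendicular to the ring (every atom in a ring double bond is sp² and brings one electron to the p orbital; the carbanion's lone pair occupies the p orbital), so the π system is cyclic and fully conjugated.
π-electron count: 5 × 2 = 10 from the double-bond units + 2 from the C(methyl)(-) atom = 12.
12 = 4(3); a planar, fully conjugated 4n system is antiaromatic.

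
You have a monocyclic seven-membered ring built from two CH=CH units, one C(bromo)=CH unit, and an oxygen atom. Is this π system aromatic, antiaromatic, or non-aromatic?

Every ring atom contributes a p orbital perpendicular to the ring (every atom in a ring double bond is sp² and brings one electron to the p orbital; the oxygen donates one lone pair from its p orbital), so the π system is cyclic and fully conjugated.
Counting π electrons: 3 × 2 = 6 from the double-bond units + 2 from the O atom = 8.
A 4n π count (8, n = 2) in a planar conjugated ring means antiaromatic.

Antiaromatic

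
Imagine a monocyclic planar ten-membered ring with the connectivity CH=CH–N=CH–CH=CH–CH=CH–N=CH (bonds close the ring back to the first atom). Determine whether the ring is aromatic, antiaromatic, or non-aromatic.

Aromatic

Every ring atom contributes a p orbital perpendicular to the ring (every atom in a ring double bond is sp² and brings one electron to the p orbital; each sp² =N– keeps its lone pair in-plane and puts one electron into the π system), so the π system is cyclic and fully conjugated.
Counting π electrons: 5 × 2 = 10 from the 5 double-bond units.
Since 10 = 4·2 + 2, the ring meets the 4n+2 criterion.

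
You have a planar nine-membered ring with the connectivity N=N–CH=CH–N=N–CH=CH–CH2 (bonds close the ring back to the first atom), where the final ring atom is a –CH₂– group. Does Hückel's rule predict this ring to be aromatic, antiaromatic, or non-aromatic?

Because the tetrahedral CH₂ carbon is sp³ and has no p orbital in the ring π system at the CH2 position, the π system cannot extend all the way around the ring.
A ring that is not fully conjugated cannot be aromatic or antiaromatic regardless of its π-electron count.

Non-aromatic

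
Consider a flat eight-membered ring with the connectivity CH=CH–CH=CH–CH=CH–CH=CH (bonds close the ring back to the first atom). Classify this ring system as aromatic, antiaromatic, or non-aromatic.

Antiaromatic

Every ring atom contributes a p orbital perpendicular to the ring (each doubly-bonded ring atom is sp² with one p-orbital electron), so the π system is cyclic and fully conjugated.
Tallying contributions gives 4 × 2 = 8 from the 4 double-bond units.
8 = 4(2); a planar, fully conjugated 4n system is antiaromatic.
(The species described is cyclooctatetraene.)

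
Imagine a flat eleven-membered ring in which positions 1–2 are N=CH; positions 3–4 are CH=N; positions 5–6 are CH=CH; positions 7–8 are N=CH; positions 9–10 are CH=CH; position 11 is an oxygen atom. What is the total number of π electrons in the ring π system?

12

Every ring atom contributes a p orbital perpendicular to the ring (the double-bond atoms are sp², each contributing one p electron; each =N– nitrogen is pyridine-type (lone pair in the sp² plane, one electron in the p orbital); the oxygen donates one lone pair from its p orbital), so the π system is cyclic and fully conjugated.
π-electron count: 5 × 2 = 10 from the double-bond units + 2 from the O atom = 12.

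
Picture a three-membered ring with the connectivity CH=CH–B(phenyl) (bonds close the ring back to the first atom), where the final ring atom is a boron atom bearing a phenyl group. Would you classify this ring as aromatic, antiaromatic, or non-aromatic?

Check conjugation: the double-bond atoms are sp², each contributing one p electron; the boron has an empty p orbital — every position has a p orbital, so the cyclic π system is continuous.
Tallying contributions gives 1 × 2 = 2 from the double-bond unit + 0 from the B(phenyl) atom = 2.
With 2 π electrons (n = 0), the Hückel 4n+2 condition holds.

Aromatic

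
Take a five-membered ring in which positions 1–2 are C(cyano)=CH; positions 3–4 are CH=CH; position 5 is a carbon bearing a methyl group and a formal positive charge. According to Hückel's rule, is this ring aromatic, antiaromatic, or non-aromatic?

Antiaromatic

Every ring atom contributes a p orbital perpendicular to the ring (each doubly-bonded ring atom is sp² with one p-orbital electron; the carbocation has an empty p orbital), so the π system is cyclic and fully conjugated.
Adding the contributions, 2 × 2 = 4 from the double-bond units + 0 from the C(methyl)(+) atom = 4.
With 4 = 4·1 π electrons, Hückel's rule classifies the planar ring as antiaromatic.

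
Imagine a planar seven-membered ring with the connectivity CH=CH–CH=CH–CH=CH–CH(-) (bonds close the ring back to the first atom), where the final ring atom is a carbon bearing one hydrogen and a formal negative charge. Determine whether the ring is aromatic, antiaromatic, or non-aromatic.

All ring atoms are sp² and supply a p orbital to the ring (each doubly-bonded ring atom is sp² with one p-orbital electron; the carbanion's lone pair occupies the p orbital); the conjugation is uninterrupted.
Tallying contributions gives 3 × 2 = 6 from the double-bond units + 2 from the CH(-) atom = 8.
A 4n π count (8, n = 2) in a planar conjugated ring means antiaromatic.
(This ring is the cycloheptatrienyl anion.)

Antiaromatic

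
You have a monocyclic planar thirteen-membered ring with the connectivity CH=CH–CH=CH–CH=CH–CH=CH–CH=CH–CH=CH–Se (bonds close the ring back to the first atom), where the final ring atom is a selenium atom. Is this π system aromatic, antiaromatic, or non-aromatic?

Aromatic

The p orbitals form a continuous loop: every atom in a ring double bond is sp² and brings one electron to the p orbital; the selenium donates one lone pair from its p orbital. The ring is fully conjugated.
Tallying contributions gives 6 × 2 = 12 from the double-bond units + 2 from the Se atom = 14.
With 14 π electrons (n = 3), the Hückel 4n+2 condition holds.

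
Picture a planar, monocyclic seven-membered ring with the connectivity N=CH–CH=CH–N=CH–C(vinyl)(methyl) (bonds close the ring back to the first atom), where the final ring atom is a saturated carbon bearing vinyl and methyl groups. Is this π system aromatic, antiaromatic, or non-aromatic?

Non-aromatic

Because that saturated carbon is sp³ and has no p orbital in the ring π system at the C(vinyl)(methyl) position, the π system cannot extend all the way around the ring.
Without a continuous loop of overlapping p orbitals the Hückel electron count never comes into play.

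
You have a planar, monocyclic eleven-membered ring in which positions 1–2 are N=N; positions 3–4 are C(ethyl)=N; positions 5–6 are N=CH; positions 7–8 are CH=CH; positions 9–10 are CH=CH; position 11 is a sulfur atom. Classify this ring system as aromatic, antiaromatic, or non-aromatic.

Antiaromatic

Check conjugation: every atom in a ring double bond is sp² and brings one electron to the p orbital; each sp² =N– keeps its lone pair in-plane and puts one electron into the π system; the sulfur donates one lone pair from its p orbital — every position has a p orbital, so the cyclic π system is continuous.
Counting π electrons: 5 × 2 = 10 from the double-bond units + 2 from the S atom = 12.
With 12 = 4·3 π electrons, Hückel's rule classifies the planar ring as antiaromatic.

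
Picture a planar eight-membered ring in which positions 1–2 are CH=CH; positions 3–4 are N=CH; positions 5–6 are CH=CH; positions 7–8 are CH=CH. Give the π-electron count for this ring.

8

All ring atoms are sp² and supply a p orbital to the ring (each doubly-bonded ring atom is sp² with one p-orbital electron; the doubly-bonded nitrogens are pyridine-type — their lone pairs lie in the ring plane, leaving one electron in the p orbital); the conjugation is uninterrupted.
π-electron count: 4 × 2 = 8 from the 4 double-bond units.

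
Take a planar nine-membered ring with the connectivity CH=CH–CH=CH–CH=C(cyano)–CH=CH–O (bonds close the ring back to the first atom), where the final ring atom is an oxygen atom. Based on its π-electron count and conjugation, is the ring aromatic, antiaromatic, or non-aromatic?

Every ring atom contributes a p orbital perpendicular to the ring (each doubly-bonded ring atom is sp² with one p-orbital electron; the oxygen donates one lone pair from its p orbital), so the π system is cyclic and fully conjugated.
Counting π electrons: 4 × 2 = 8 from the double-bond units + 2 from the O atom = 10.
That gives a 4n+2 count (10, n = 2).

Aromatic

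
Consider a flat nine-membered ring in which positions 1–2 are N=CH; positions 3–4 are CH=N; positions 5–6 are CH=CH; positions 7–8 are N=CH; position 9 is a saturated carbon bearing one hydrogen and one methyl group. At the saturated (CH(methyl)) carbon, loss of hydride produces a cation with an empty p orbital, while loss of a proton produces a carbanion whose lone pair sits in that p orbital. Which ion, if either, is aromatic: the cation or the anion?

In either ion the ring is fully conjugated: every atom, including the new sp² carbon, supplies a p orbital.
Cation: 4 × 2 + 0 = 8 π electrons → 4(2), antiaromatic.
Anion: 4 × 2 + 2 = 10 π electrons → 4(2)+2, aromatic.

The anion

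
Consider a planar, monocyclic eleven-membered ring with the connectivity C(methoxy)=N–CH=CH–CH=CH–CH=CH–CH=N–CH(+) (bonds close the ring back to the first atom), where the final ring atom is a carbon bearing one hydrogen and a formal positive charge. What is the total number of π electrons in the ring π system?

10

All ring atoms are sp² and supply a p orbital to the ring (each doubly-bonded ring atom is sp² with one p-orbital electron; each =N– nitrogen is pyridine-type (lone pair in the sp² plane, one electron in the p orbital); the carbocation has an empty p orbital); the conjugation is uninterrupted.
π-electron count: 5 × 2 = 10 from the double-bond units + 0 from the CH(+) atom = 10.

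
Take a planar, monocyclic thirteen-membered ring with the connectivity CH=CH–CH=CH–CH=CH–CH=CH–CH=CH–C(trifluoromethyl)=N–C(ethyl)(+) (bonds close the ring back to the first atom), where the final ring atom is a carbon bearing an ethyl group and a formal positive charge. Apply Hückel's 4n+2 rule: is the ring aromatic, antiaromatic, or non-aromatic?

The p orbitals form a continuous loop: each doubly-bonded ring atom is sp² with one p-orbital electron; the doubly-bonded nitrogens are pyridine-type — their lone pairs lie in the ring plane, leaving one electron in the p orbital; the carbocation has an empty p orbital. The ring is fully conjugated.
Counting π electrons: 6 × 2 = 12 from the double-bond units + 0 from the C(ethyl)(+) atom = 12.
12 = 4(3); a planar, fully conjugated 4n system is antiaromatic.

Antiaromatic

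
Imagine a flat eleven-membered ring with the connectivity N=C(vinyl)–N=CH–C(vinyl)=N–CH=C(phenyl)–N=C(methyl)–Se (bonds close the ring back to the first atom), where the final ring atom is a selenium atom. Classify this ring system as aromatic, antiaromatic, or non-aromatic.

Check conjugation: the double-bond atoms are sp², each contributing one p electron; each sp² =N– keeps its lone pair in-plane and puts one electron into the π system; the selenium donates one lone pair from its p orbital — every position has a p orbital, so the cyclic π system is continuous.
π-electron count: 5 × 2 = 10 from the double-bond units + 2 from the Se atom = 12.
12 is a 4n count (n = 3), so the planar conjugated ring is antiaromatic.

Antiaromatic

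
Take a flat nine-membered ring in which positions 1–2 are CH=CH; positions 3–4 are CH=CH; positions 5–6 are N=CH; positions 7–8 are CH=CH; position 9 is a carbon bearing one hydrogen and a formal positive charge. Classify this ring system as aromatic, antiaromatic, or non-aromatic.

Check conjugation: every atom in a ring double bond is sp² and brings one electron to the p orbital; the doubly-bonded nitrogens are pyridine-type — their lone pairs lie in the ring plane, leaving one electron in the p orbital; the carbocation has an empty p orbital — every position has a p orbital, so the cyclic π system is continuous.
Adding the contributions, 4 × 2 = 8 from the double-bond units + 0 from the CH(+) atom = 8.
A 4n π count (8, n = 2) in a planar conjugated ring means antiaromatic.

Antiaromatic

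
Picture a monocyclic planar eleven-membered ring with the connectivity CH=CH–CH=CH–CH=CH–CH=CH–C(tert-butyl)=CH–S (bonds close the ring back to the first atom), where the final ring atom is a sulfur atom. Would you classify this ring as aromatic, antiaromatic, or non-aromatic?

Antiaromatic

All ring atoms are sp² and supply a p orbital to the ring (each doubly-bonded ring atom is sp² with one p-orbital electron; the sulfur donates one lone pair from its p orbital); the conjugation is uninterrupted.
Adding the contributions, 5 × 2 = 10 from the double-bond units + 2 from the S atom = 12.
With 12 = 4·3 π electrons, Hückel's rule classifies the planar ring as antiaromatic.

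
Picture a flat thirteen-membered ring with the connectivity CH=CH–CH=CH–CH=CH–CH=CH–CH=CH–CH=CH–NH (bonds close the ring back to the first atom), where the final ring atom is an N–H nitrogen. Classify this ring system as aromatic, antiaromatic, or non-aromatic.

Every ring atom contributes a p orbital perpendicular to the ring (each doubly-bonded ring atom is sp² with one p-orbital electron; the pyrrole-type nitrogen donates its lone pair from the p orbital), so the π system is cyclic and fully conjugated.
Counting π electrons: 6 × 2 = 12 from the double-bond units + 2 from the NH atom = 14.
Since 14 = 4·3 + 2, the ring meets the 4n+2 criterion.

Aromatic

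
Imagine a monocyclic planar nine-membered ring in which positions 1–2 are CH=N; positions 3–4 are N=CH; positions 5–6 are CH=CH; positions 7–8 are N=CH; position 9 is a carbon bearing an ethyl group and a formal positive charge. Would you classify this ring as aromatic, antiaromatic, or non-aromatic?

Antiaromatic

Check conjugation: every atom in a ring double bond is sp² and brings one electron to the p orbital; each sp² =N– keeps its lone pair in-plane and puts one electron into the π system; the carbocation has an empty p orbital — every position has a p orbital, so the cyclic π system is continuous.
Counting π electrons: 4 × 2 = 8 from the double-bond units + 0 from the C(ethyl)(+) atom = 8.
8 is a 4n count (n = 2), so the planar conjugated ring is antiaromatic.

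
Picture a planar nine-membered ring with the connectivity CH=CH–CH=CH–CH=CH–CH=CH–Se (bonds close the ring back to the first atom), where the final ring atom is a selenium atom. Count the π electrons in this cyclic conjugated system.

10

The p orbitals form a continuous loop: every atom in a ring double bond is sp² and brings one electron to the p orbital; the selenium donates one lone pair from its p orbital. The ring is fully conjugated.
Tallying contributions gives 4 × 2 = 8 from the double-bond units + 2 from the Se atom = 10.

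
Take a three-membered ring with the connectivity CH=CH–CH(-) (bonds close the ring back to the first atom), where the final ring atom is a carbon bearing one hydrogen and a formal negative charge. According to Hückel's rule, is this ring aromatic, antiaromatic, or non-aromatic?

Antiaromatic

Check conjugation: the double-bond atoms are sp², each contributing one p electron; the carbanion's lone pair occupies the p orbital — every position has a p orbital, so the cyclic π system is continuous.
Adding the contributions, 1 × 2 = 2 from the double-bond unit + 2 from the CH(-) atom = 4.
A 4n π count (4, n = 1) in a planar conjugated ring means antiaromatic.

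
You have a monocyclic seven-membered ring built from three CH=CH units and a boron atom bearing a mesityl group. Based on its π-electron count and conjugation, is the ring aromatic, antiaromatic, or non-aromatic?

Aromatic

Check conjugation: each doubly-bonded ring atom is sp² with one p-orbital electron; the boron has an empty p orbital — every position has a p orbital, so the cyclic π system is continuous.
Adding the contributions, 3 × 2 = 6 from the double-bond units + 0 from the B(mesityl) atom = 6.
That gives a 4n+2 count (6, n = 1).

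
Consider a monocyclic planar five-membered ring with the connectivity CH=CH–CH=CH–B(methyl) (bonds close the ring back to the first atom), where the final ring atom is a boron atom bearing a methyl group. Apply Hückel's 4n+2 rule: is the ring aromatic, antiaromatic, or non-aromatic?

All ring atoms are sp² and supply a p orbital to the ring (each doubly-bonded ring atom is sp² with one p-orbital electron; the boron has an empty p orbital); the conjugation is uninterrupted.
Counting π electrons: 2 × 2 = 4 from the double-bond units + 0 from the B(methyl) atom = 4.
4 = 4(1); a planar, fully conjugated 4n system is antiaromatic.

Antiaromatic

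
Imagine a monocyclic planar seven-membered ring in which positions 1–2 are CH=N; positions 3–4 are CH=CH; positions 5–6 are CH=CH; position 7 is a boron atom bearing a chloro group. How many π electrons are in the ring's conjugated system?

Every ring atom contributes a p orbital perpendicular to the ring (each doubly-bonded ring atom is sp² with one p-orbital electron; each =N– nitrogen is pyridine-type (lone pair in the sp² plane, one electron in the p orbital); the boron has an empty p orbital), so the π system is cyclic and fully conjugated.
π-electron count: 3 × 2 = 6 from the double-bond units + 0 from the B(chloro) atom = 6.

6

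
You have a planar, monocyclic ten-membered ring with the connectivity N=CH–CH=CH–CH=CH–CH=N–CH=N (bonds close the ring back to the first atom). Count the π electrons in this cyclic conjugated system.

The p orbitals form a continuous loop: each doubly-bonded ring atom is sp² with one p-orbital electron; each sp² =N– keeps its lone pair in-plane and puts one electron into the π system. The ring is fully conjugated.
Tallying contributions gives 5 × 2 = 10 from the 5 double-bond units.

10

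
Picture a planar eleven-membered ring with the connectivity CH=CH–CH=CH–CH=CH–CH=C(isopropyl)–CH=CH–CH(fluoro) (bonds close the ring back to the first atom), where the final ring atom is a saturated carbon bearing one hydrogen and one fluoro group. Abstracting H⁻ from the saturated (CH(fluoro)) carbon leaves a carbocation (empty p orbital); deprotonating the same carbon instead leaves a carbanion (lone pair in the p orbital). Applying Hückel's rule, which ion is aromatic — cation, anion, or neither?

Once that carbon is sp², every ring atom has a p orbital and both ions are fully conjugated.
Cation: 5 × 2 + 0 = 10 π electrons → 4(2)+2, aromatic.
Anion: 5 × 2 + 2 = 12 π electrons → 4(3), antiaromatic.

The cation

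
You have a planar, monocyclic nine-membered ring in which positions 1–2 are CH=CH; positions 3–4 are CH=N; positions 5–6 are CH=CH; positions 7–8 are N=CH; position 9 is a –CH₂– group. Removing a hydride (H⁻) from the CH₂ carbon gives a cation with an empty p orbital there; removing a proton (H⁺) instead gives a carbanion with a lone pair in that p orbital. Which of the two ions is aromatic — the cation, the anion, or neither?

Once that carbon is sp², every ring atom has a p orbital and both ions are fully conjugated.
Cation: 4 × 2 + 0 = 8 π electrons → 4(2), antiaromatic.
Anion: 4 × 2 + 2 = 10 π electrons → 4(2)+2, aromatic.

The anion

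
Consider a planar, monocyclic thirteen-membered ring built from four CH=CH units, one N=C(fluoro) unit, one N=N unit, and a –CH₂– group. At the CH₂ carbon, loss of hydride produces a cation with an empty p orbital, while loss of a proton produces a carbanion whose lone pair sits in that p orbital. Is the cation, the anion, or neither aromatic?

The anion

Both ions have a continuous loop of p orbitals — each ring atom is sp².
Cation: 6 × 2 + 0 = 12 π electrons → 4(3), antiaromatic.
Anion: 6 × 2 + 2 = 14 π electrons → 4(3)+2, aromatic.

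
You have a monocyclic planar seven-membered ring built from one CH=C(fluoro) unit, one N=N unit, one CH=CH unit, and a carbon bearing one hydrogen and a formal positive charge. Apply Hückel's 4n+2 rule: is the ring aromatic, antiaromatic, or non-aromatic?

Check conjugation: the double-bond atoms are sp², each contributing one p electron; each sp² =N– keeps its lone pair in-plane and puts one electron into the π system; the carbocation has an empty p orbital — every position has a p orbital, so the cyclic π system is continuous.
π-electron count: 3 × 2 = 6 from the double-bond units + 0 from the CH(+) atom = 6.
6 = 4(1) + 2, which satisfies Hückel's 4n+2 rule.

Aromatic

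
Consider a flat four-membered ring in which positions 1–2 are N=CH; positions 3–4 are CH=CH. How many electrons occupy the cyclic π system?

Every ring atom contributes a p orbital perpendicular to the ring (the double-bond atoms are sp², each contributing one p electron; each =N– nitrogen is pyridine-type (lone pair in the sp² plane, one electron in the p orbital)), so the π system is cyclic and fully conjugated.
Adding the contributions, 2 × 2 = 4 from the 2 double-bond units.

4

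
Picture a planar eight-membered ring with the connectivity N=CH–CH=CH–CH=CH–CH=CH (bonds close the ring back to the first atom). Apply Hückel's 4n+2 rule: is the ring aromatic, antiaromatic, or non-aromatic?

Check conjugation: the double-bond atoms are sp², each contributing one p electron; the doubly-bonded nitrogens are pyridine-type — their lone pairs lie in the ring plane, leaving one electron in the p orbital — every position has a p orbital, so the cyclic π system is continuous.
π-electron count: 4 × 2 = 8 from the 4 double-bond units.
With 8 = 4·2 π electrons, Hückel's rule classifies the planar ring as antiaromatic.

Antiaromatic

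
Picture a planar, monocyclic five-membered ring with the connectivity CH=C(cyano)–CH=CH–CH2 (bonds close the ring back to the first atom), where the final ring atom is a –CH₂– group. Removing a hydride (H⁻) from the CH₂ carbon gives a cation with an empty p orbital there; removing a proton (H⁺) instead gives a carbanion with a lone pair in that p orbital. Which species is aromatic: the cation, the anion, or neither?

Both ions have a continuous loop of p orbitals — each ring atom is sp².
Cation: 2 × 2 + 0 = 4 π electrons → 4(1), antiaromatic.
Anion: 2 × 2 + 2 = 6 π electrons → 4(1)+2, aromatic.

The anion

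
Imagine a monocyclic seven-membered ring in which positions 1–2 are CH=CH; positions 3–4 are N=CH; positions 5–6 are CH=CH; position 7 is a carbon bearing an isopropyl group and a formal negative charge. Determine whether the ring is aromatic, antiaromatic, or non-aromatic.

Check conjugation: each doubly-bonded ring atom is sp² with one p-orbital electron; the doubly-bonded nitrogens are pyridine-type — their lone pairs lie in the ring plane, leaving one electron in the p orbital; the carbanion's lone pair occupies the p orbital — every position has a p orbital, so the cyclic π system is continuous.
Adding the contributions, 3 × 2 = 6 from the double-bond units + 2 from the C(isopropyl)(-) atom = 8.
A 4n π count (8, n = 2) in a planar conjugated ring means antiaromatic.

Antiaromatic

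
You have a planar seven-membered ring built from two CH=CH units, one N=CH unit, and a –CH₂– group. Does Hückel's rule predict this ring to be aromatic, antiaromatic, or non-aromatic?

The CH2 carbon is saturated: the tetrahedral CH₂ carbon is sp³ and has no p orbital in the ring π system. Conjugation is not continuous around the ring.
Without a continuous loop of overlapping p orbitals the Hückel electron count never comes into play.

Non-aromatic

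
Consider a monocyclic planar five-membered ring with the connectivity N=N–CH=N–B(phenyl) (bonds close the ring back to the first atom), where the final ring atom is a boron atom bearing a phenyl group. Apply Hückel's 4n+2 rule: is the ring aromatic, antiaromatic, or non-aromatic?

All ring atoms are sp² and supply a p orbital to the ring (every atom in a ring double bond is sp² and brings one electron to the p orbital; each =N– nitrogen is pyridine-type (lone pair in the sp² plane, one electron in the p orbital); the boron has an empty p orbital); the conjugation is uninterrupted.
Counting π electrons: 2 × 2 = 4 from the double-bond units + 0 from the B(phenyl) atom = 4.
With 4 = 4·1 π electrons, Hückel's rule classifies the planar ring as antiaromatic.

Antiaromatic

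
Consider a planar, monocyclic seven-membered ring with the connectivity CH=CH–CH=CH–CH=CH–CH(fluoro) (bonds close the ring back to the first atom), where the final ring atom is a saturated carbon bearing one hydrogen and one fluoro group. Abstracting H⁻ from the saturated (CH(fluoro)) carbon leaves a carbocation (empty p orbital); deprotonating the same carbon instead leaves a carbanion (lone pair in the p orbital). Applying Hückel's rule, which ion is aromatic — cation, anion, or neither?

The cation

In either ion the ring is fully conjugated: every atom, including the new sp² carbon, supplies a p orbital.
Cation: 3 × 2 + 0 = 6 π electrons → 4(1)+2, aromatic.
Anion: 3 × 2 + 2 = 8 π electrons → 4(2), antiaromatic.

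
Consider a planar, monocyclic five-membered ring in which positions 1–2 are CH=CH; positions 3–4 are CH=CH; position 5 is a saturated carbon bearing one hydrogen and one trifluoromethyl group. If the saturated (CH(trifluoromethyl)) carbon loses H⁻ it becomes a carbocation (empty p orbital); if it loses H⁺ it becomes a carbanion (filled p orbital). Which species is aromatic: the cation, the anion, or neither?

Both ions have a continuous loop of p orbitals — each ring atom is sp².
Cation: 2 × 2 + 0 = 4 π electrons → 4(1), antiaromatic.
Anion: 2 × 2 + 2 = 6 π electrons → 4(1)+2, aromatic.

The anion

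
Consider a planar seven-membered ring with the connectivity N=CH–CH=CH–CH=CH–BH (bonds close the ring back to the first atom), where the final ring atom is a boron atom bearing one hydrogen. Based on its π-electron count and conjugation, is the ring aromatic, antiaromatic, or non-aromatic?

The p orbitals form a continuous loop: each doubly-bonded ring atom is sp² with one p-orbital electron; the doubly-bonded nitrogens are pyridine-type — their lone pairs lie in the ring plane, leaving one electron in the p orbital; the boron has an empty p orbital. The ring is fully conjugated.
Tallying contributions gives 3 × 2 = 6 from the double-bond units + 0 from the BH atom = 6.
That gives a 4n+2 count (6, n = 1).

Aromatic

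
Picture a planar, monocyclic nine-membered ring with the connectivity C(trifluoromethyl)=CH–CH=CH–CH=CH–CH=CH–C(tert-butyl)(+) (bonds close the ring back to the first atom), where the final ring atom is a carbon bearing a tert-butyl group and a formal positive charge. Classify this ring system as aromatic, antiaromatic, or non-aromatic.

Check conjugation: the double-bond atoms are sp², each contributing one p electron; the carbocation has an empty p orbital — every position has a p orbital, so the cyclic π system is continuous.
Counting π electrons: 4 × 2 = 8 from the double-bond units + 0 from the C(tert-butyl)(+) atom = 8.
With 8 = 4·2 π electrons, Hückel's rule classifies the planar ring as antiaromatic.

Antiaromatic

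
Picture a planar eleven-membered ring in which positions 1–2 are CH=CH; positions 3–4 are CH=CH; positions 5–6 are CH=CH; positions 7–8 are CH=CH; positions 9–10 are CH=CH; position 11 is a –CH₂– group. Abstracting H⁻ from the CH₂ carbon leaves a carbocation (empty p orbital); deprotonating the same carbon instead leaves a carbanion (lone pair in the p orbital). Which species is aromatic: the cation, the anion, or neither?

In both ions every ring atom is sp² and contributes a p orbital, so both rings are fully conjugated.
Cation: 5 × 2 + 0 = 10 π electrons → 4(2)+2, aromatic.
Anion: 5 × 2 + 2 = 12 π electrons → 4(3), antiaromatic.

The cation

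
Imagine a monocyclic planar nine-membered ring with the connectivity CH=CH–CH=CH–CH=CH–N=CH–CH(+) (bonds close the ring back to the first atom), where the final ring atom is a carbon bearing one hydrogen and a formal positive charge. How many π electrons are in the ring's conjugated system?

All ring atoms are sp² and supply a p orbital to the ring (each doubly-bonded ring atom is sp² with one p-orbital electron; each sp² =N– keeps its lone pair in-plane and puts one electron into the π system; the carbocation has an empty p orbital); the conjugation is uninterrupted.
π-electron count: 4 × 2 = 8 from the double-bond units + 0 from the CH(+) atom = 8.

8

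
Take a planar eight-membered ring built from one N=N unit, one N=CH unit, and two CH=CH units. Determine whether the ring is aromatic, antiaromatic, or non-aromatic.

Check conjugation: each doubly-bonded ring atom is sp² with one p-orbital electron; the doubly-bonded nitrogens are pyridine-type — their lone pairs lie in the ring plane, leaving one electron in the p orbital — every position has a p orbital, so the cyclic π system is continuous.
Tallying contributions gives 4 × 2 = 8 from the 4 double-bond units.
8 is a 4n count (n = 2), so the planar conjugated ring is antiaromatic.

Antiaromatic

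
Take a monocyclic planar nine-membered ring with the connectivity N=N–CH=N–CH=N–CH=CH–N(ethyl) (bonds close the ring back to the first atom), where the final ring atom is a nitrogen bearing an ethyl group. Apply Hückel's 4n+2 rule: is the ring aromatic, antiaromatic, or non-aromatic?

Aromatic

The p orbitals form a continuous loop: each doubly-bonded ring atom is sp² with one p-orbital electron; each sp² =N– keeps its lone pair in-plane and puts one electron into the π system; the pyrrole-type nitrogen donates its lone pair from the p orbital. The ring is fully conjugated.
Tallying contributions gives 4 × 2 = 8 from the double-bond units + 2 from the N(ethyl) atom = 10.
Since 10 = 4·2 + 2, the ring meets the 4n+2 criterion.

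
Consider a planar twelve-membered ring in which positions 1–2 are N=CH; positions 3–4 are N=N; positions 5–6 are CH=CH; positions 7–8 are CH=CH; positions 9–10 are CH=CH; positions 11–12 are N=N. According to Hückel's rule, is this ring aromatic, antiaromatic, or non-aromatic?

The p orbitals form a continuous loop: every atom in a ring double bond is sp² and brings one electron to the p orbital; the doubly-bonded nitrogens are pyridine-type — their lone pairs lie in the ring plane, leaving one electron in the p orbital. The ring is fully conjugated.
Adding the contributions, 6 × 2 = 12 from the 6 double-bond units.
12 is a 4n count (n = 3), so the planar conjugated ring is antiaromatic.

Antiaromatic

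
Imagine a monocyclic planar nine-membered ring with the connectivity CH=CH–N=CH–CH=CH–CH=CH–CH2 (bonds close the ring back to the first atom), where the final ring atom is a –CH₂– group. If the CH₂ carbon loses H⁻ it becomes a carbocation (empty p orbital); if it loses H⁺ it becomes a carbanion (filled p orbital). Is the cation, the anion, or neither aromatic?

The anion

Both ions have a continuous loop of p orbitals — each ring atom is sp².
Cation: 4 × 2 + 0 = 8 π electrons → 4(2), antiaromatic.
Anion: 4 × 2 + 2 = 10 π electrons → 4(2)+2, aromatic.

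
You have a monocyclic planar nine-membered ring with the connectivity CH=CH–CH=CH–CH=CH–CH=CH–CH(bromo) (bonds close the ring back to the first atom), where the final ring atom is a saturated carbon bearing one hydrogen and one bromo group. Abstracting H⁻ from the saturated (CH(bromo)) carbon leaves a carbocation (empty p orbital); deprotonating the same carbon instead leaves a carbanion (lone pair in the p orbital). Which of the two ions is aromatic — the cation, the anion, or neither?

In either ion the ring is fully conjugated: every atom, including the new sp² carbon, supplies a p orbital.
Cation: 4 × 2 + 0 = 8 π electrons → 4(2), antiaromatic.
Anion: 4 × 2 + 2 = 10 π electrons → 4(2)+2, aromatic.

The anion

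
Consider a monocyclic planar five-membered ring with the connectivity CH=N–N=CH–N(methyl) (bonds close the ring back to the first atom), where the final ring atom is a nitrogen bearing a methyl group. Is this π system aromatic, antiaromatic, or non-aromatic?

Aromatic

The p orbitals form a continuous loop: each doubly-bonded ring atom is sp² with one p-orbital electron; the doubly-bonded nitrogens are pyridine-type — their lone pairs lie in the ring plane, leaving one electron in the p orbital; the pyrrole-type nitrogen donates its lone pair from the p orbital. The ring is fully conjugated.
Adding the contributions, 2 × 2 = 4 from the double-bond units + 2 from the N(methyl) atom = 6.
Since 6 = 4·1 + 2, the ring meets the 4n+2 criterion.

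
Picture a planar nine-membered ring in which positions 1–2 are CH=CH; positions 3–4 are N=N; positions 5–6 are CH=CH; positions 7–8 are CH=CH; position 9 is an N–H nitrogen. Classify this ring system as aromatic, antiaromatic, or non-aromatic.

Aromatic

Every ring atom contributes a p orbital perpendicular to the ring (every atom in a ring double bond is sp² and brings one electron to the p orbital; each =N– nitrogen is pyridine-type (lone pair in the sp² plane, one electron in the p orbital); the pyrrole-type nitrogen donates its lone pair from the p orbital), so the π system is cyclic and fully conjugated.
π-electron count: 4 × 2 = 8 from the double-bond units + 2 from the NH atom = 10.
10 = 4(2) + 2, which satisfies Hückel's 4n+2 rule.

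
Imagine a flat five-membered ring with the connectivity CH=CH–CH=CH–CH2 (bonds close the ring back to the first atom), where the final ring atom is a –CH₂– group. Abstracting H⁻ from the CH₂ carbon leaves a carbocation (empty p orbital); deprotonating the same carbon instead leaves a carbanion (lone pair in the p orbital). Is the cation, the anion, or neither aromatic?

Both ions have a continuous loop of p orbitals — each ring atom is sp².
Cation: 2 × 2 + 0 = 4 π electrons → 4(1), antiaromatic.
Anion: 2 × 2 + 2 = 6 π electrons → 4(1)+2, aromatic.

The anion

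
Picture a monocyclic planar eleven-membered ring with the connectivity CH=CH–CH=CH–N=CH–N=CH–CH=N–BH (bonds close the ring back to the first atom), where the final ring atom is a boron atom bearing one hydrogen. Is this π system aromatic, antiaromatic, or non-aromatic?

All ring atoms are sp² and supply a p orbital to the ring (the double-bond atoms are sp², each contributing one p electron; each =N– nitrogen is pyridine-type (lone pair in the sp² plane, one electron in the p orbital); the boron has an empty p orbital); the conjugation is uninterrupted.
Tallying contributions gives 5 × 2 = 10 from the double-bond units + 0 from the BH atom = 10.
Since 10 = 4·2 + 2, the ring meets the 4n+2 criterion.

Aromatic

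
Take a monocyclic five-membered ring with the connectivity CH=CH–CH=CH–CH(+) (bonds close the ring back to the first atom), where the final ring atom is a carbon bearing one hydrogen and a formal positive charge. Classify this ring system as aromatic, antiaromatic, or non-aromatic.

Antiaromatic

All ring atoms are sp² and supply a p orbital to the ring (each doubly-bonded ring atom is sp² with one p-orbital electron; the carbocation has an empty p orbital); the conjugation is uninterrupted.
π-electron count: 2 × 2 = 4 from the double-bond units + 0 from the CH(+) atom = 4.
4 is a 4n count (n = 1), so the planar conjugated ring is antiaromatic.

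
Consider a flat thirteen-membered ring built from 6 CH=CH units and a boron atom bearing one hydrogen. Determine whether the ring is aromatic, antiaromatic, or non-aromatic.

Antiaromatic

Every ring atom contributes a p orbital perpendicular to the ring (every atom in a ring double bond is sp² and brings one electron to the p orbital; the boron has an empty p orbital), so the π system is cyclic and fully conjugated.
Counting π electrons: 6 × 2 = 12 from the double-bond units + 0 from the BH atom = 12.
12 = 4(3); a planar, fully conjugated 4n system is antiaromatic.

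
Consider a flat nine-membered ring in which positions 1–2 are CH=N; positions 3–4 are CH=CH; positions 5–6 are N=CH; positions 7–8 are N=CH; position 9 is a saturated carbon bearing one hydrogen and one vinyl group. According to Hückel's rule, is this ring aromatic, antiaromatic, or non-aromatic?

Non-aromatic

Because that saturated carbon is sp³ and has no p orbital in the ring π system at the CH(vinyl) position, the π system cannot extend all the way around the ring.
Hückel's rule only applies to fully conjugated rings, so this one is simply non-aromatic.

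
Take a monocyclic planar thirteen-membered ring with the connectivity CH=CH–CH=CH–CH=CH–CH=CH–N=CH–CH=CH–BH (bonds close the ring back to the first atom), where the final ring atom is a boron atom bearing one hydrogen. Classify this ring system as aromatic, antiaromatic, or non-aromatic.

Antiaromatic

Check conjugation: each doubly-bonded ring atom is sp² with one p-orbital electron; each sp² =N– keeps its lone pair in-plane and puts one electron into the π system; the boron has an empty p orbital — every position has a p orbital, so the cyclic π system is continuous.
Tallying contributions gives 6 × 2 = 12 from the double-bond units + 0 from the BH atom = 12.
12 = 4(3); a planar, fully conjugated 4n system is antiaromatic.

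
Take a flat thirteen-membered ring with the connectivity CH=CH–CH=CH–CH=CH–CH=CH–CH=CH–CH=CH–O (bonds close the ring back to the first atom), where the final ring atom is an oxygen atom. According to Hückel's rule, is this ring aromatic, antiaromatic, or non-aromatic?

Every ring atom contributes a p orbital perpendicular to the ring (each doubly-bonded ring atom is sp² with one p-orbital electron; the oxygen donates one lone pair from its p orbital), so the π system is cyclic and fully conjugated.
Tallying contributions gives 6 × 2 = 12 from the double-bond units + 2 from the O atom = 14.
Since 14 = 4·3 + 2, the ring meets the 4n+2 criterion.

Aromatic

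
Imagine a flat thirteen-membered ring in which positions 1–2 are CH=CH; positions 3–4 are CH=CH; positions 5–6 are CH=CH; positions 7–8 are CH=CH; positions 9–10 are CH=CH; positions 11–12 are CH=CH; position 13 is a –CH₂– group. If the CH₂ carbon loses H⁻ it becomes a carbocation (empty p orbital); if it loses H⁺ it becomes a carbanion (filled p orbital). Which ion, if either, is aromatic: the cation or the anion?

Both ions have a continuous loop of p orbitals — each ring atom is sp².
Cation: 6 × 2 + 0 = 12 π electrons → 4(3), antiaromatic.
Anion: 6 × 2 + 2 = 14 π electrons → 4(3)+2, aromatic.

The anion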